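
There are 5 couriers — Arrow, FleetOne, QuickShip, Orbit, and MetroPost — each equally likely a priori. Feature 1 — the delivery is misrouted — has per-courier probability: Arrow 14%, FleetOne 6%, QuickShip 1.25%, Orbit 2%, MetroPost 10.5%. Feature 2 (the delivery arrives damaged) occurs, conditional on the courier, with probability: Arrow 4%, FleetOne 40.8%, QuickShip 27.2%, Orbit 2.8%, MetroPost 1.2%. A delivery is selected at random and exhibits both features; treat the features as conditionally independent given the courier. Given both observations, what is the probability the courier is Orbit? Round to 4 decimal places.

Since the prior is uniform, the posterior is proportional to the likelihood:
  Arrow: 0.14 × 0.04 = 0.0056
  FleetOne: 0.06 × 0.408 = 0.02448
  QuickShip: 0.0125 × 0.272 = 0.0034
  Orbit: 0.02 × 0.028 = 0.00056
  MetroPost: 0.105 × 0.012 = 0.00126
Total = 0.0353.
P(Orbit | evidence) = 0.00056 / 0.0353 ≈ 0.0159.

0.0159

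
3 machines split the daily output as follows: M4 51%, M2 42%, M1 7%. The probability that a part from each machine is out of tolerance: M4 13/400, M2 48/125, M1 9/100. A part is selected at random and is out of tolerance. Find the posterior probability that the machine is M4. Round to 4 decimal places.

Unnormalized posteriors (prior × likelihood):
  M4: 0.51 × 0.0325 = 0.016575
  M2: 0.42 × 0.384 = 0.16128
  M1: 0.07 × 0.09 = 0.0063
Total = 0.184155.
P(M4 | evidence) = 0.016575 / 0.184155 ≈ 0.0900.

0.0900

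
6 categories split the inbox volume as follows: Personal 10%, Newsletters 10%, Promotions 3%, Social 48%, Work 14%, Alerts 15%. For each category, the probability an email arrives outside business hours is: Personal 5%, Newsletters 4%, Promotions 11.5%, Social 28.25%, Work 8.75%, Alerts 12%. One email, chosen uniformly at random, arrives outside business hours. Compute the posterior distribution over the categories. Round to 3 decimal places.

Prior × likelihood for each hypothesis:
  Personal: 0.1 × 0.05 = 0.005
  Newsletters: 0.1 × 0.04 = 0.004
  Promotions: 0.03 × 0.115 = 0.00345
  Social: 0.48 × 0.2825 = 0.1356
  Work: 0.14 × 0.0875 = 0.01225
  Alerts: 0.15 × 0.12 = 0.018
Sum = 0.1783.
P(Personal | off-hours) = 0.005/0.1783 ≈ 0.028
P(Newsletters | off-hours) = 0.004/0.1783 ≈ 0.022
P(Promotions | off-hours) = 0.00345/0.1783 ≈ 0.019
P(Social | off-hours) = 0.1356/0.1783 ≈ 0.761
P(Work | off-hours) = 0.01225/0.1783 ≈ 0.069
P(Alerts | off-hours) = 0.018/0.1783 ≈ 0.101
(Check: 0.028+0.022+0.019+0.761+0.069+0.101 = 1.000.)

Personal 0.028, Newsletters 0.022, Promotions 0.019, Social 0.761, Work 0.069, Alerts 0.101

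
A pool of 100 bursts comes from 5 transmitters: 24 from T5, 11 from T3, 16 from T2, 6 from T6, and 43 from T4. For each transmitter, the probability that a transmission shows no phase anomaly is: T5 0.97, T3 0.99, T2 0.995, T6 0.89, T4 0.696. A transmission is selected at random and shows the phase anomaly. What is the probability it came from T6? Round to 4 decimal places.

Taking complements, P(anomaly | each) = T5 0.03, T3 0.01, T2 0.005, T6 0.11, T4 0.304.
Compute prior × likelihood for every hypothesis:
  T5: 0.24 × 0.03 = 0.0072
  T3: 0.11 × 0.01 = 0.0011
  T2: 0.16 × 0.005 = 0.0008
  T6: 0.06 × 0.11 = 0.0066
  T4: 0.43 × 0.304 = 0.13072
Normalizing constant = 0.14642.
P(T6 | evidence) = 0.0066 / 0.14642 ≈ 0.0451.

0.0451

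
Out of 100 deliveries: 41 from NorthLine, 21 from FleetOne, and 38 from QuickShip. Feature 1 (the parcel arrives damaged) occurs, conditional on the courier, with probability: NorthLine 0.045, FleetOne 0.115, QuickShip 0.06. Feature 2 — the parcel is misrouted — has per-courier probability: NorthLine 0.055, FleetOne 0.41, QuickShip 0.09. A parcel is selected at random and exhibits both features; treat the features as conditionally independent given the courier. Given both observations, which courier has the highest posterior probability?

FleetOne

Compute prior × likelihood for every hypothesis:
  NorthLine: 0.41 × 0.045 × 0.055 = 0.00101475
  FleetOne: 0.21 × 0.115 × 0.41 = 0.0099015
  QuickShip: 0.38 × 0.06 × 0.09 = 0.002052
Total = 0.01296825.
Largest term belongs to FleetOne, so FleetOne is most probable.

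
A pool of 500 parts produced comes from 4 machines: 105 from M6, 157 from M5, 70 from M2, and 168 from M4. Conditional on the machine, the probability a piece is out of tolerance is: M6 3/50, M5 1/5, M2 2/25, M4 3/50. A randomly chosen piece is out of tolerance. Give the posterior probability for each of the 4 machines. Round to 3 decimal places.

M6 0.118, M5 0.588, M2 0.105, M4 0.189

Prior × likelihood for each hypothesis:
  M6: 0.21 × 0.06 = 0.0126
  M5: 0.314 × 0.2 = 0.0628
  M2: 0.14 × 0.08 = 0.0112
  M4: 0.336 × 0.06 = 0.02016
Normalizing constant = 0.10676.
P(M6 | oversize) = 0.0126/0.10676 ≈ 0.118
P(M5 | oversize) = 0.0628/0.10676 ≈ 0.588
P(M2 | oversize) = 0.0112/0.10676 ≈ 0.105
P(M4 | oversize) = 0.02016/0.10676 ≈ 0.189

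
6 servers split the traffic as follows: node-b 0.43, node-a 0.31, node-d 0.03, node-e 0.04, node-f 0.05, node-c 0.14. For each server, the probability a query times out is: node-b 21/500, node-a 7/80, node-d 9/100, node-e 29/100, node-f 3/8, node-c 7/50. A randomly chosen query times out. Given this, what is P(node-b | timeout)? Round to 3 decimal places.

Unnormalized posteriors (prior × likelihood):
  node-b: 0.43 × 0.042 = 0.01806
  node-a: 0.31 × 0.0875 = 0.027125
  node-d: 0.03 × 0.09 = 0.0027
  node-e: 0.04 × 0.29 = 0.0116
  node-f: 0.05 × 0.375 = 0.01875
  node-c: 0.14 × 0.14 = 0.0196
Sum = 0.097835.
P(node-b | evidence) = 0.01806 / 0.097835 ≈ 0.185.

0.185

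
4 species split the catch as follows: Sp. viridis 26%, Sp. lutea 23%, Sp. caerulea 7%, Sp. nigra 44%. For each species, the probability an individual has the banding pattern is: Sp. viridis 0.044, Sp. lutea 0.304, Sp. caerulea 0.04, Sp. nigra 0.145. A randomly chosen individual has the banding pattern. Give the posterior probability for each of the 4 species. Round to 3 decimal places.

By Bayes' rule, posterior ∝ prior × likelihood:
  Sp. viridis: 0.26 × 0.044 = 0.01144
  Sp. lutea: 0.23 × 0.304 = 0.06992
  Sp. caerulea: 0.07 × 0.04 = 0.0028
  Sp. nigra: 0.44 × 0.145 = 0.0638
Sum = 0.14796.
P(Sp. viridis | banded) = 0.01144/0.14796 ≈ 0.077
P(Sp. lutea | banded) = 0.06992/0.14796 ≈ 0.473
P(Sp. caerulea | banded) = 0.0028/0.14796 ≈ 0.019
P(Sp. nigra | banded) = 0.0638/0.14796 ≈ 0.431

Sp. viridis 0.077, Sp. lutea 0.473, Sp. caerulea 0.019, Sp. nigra 0.431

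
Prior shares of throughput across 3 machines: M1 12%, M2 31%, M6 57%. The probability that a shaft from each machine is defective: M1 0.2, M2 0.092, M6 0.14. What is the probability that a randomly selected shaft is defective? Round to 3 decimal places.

Prior × likelihood for each hypothesis:
  M1: 0.12 × 0.2 = 0.024
  M2: 0.31 × 0.092 = 0.02852
  M6: 0.57 × 0.14 = 0.0798
P(defective) = 0.024 + 0.02852 + 0.0798 = 0.13232 → 0.132.

0.132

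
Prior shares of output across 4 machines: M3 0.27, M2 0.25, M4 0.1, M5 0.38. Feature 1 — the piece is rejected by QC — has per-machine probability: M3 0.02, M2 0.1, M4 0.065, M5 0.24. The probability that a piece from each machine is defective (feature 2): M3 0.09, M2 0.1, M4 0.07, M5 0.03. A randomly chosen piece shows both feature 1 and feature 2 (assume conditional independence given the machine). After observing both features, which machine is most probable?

M5

By Bayes' rule, posterior ∝ prior × likelihood:
  M3: 0.27 × 0.02 × 0.09 = 0.000486
  M2: 0.25 × 0.1 × 0.1 = 0.0025
  M4: 0.1 × 0.065 × 0.07 = 0.000455
  M5: 0.38 × 0.24 × 0.03 = 0.002736
Total = 0.006177.
Largest term belongs to M5, so M5 is most probable.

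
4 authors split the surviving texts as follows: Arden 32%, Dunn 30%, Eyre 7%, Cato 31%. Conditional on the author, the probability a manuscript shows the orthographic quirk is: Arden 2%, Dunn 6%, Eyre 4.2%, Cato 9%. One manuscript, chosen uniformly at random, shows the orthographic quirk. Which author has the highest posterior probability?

By Bayes' rule, posterior ∝ prior × likelihood:
  Arden: 0.32 × 0.02 = 0.0064
  Dunn: 0.3 × 0.06 = 0.018
  Eyre: 0.07 × 0.042 = 0.00294
  Cato: 0.31 × 0.09 = 0.0279
Sum = 0.05524.
Largest term belongs to Cato, so Cato is most probable.

Cato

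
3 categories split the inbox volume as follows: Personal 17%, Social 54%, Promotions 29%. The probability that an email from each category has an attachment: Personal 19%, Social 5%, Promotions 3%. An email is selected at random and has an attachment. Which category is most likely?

Personal

Compute prior × likelihood for every hypothesis:
  Personal: 0.17 × 0.19 = 0.0323
  Social: 0.54 × 0.05 = 0.027
  Promotions: 0.29 × 0.03 = 0.0087
Total = 0.068.
Largest term belongs to Personal, so Personal is most probable.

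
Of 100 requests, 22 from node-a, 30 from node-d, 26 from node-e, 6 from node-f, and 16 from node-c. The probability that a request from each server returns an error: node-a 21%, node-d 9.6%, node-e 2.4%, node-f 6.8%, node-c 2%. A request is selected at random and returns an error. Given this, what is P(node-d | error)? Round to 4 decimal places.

Compute prior × likelihood for every hypothesis:
  node-a: 0.22 × 0.21 = 0.0462
  node-d: 0.3 × 0.096 = 0.0288
  node-e: 0.26 × 0.024 = 0.00624
  node-f: 0.06 × 0.068 = 0.00408
  node-c: 0.16 × 0.02 = 0.0032
Normalizing constant = 0.08852.
P(node-d | evidence) = 0.0288 / 0.08852 ≈ 0.3254.

0.3254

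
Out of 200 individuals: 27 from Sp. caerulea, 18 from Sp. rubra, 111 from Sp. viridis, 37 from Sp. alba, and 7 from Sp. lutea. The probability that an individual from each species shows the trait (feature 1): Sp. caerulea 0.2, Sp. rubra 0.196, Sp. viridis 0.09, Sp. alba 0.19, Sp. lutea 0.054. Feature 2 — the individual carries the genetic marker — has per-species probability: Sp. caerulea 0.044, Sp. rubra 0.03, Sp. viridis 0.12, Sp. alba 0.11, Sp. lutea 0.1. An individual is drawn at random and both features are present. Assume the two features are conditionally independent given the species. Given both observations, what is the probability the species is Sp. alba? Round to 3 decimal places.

0.329

By Bayes' rule, posterior ∝ prior × likelihood:
  Sp. caerulea: 0.135 × 0.2 × 0.044 = 0.001188
  Sp. rubra: 0.09 × 0.196 × 0.03 = 0.0005292
  Sp. viridis: 0.555 × 0.09 × 0.12 = 0.005994
  Sp. alba: 0.185 × 0.19 × 0.11 = 0.0038665
  Sp. lutea: 0.035 × 0.054 × 0.1 = 0.000189
Sum = 0.0117667.
P(Sp. alba | evidence) = 0.0038665 / 0.0117667 ≈ 0.329.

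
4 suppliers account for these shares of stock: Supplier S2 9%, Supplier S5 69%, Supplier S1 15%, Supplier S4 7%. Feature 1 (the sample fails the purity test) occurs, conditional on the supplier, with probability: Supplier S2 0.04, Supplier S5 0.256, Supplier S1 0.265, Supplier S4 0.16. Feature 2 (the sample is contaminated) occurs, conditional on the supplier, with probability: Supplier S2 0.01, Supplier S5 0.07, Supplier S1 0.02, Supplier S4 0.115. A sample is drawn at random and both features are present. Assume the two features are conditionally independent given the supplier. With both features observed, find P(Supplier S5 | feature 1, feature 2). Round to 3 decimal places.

0.854

Prior × likelihood for each hypothesis:
  Supplier S2: 0.09 × 0.04 × 0.01 = 0.000036
  Supplier S5: 0.69 × 0.256 × 0.07 = 0.0123648
  Supplier S1: 0.15 × 0.265 × 0.02 = 0.000795
  Supplier S4: 0.07 × 0.16 × 0.115 = 0.001288
Normalizing constant = 0.0144838.
P(Supplier S5 | evidence) = 0.0123648 / 0.0144838 ≈ 0.854.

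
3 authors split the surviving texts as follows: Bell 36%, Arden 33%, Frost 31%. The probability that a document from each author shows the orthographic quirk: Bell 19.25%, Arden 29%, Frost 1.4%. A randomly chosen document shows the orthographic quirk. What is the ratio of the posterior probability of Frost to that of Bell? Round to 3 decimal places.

0.063

Unnormalized posteriors (prior × likelihood):
  Bell: 0.36 × 0.1925 = 0.0693
  Arden: 0.33 × 0.29 = 0.0957
  Frost: 0.31 × 0.014 = 0.00434
Total = 0.16934.
The ratio is 0.00434 / 0.0693 (the normalizer cancels) = 0.063.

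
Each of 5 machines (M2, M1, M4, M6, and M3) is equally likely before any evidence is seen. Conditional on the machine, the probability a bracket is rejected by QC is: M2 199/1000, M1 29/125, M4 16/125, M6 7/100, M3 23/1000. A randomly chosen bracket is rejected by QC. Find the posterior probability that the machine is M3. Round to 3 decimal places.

Since the prior is uniform, the posterior is proportional to the likelihood:
  M2: 0.199
  M1: 0.232
  M4: 0.128
  M6: 0.07
  M3: 0.023
Total = 0.652.
P(M3 | evidence) = 0.023 / 0.652 ≈ 0.035.

0.035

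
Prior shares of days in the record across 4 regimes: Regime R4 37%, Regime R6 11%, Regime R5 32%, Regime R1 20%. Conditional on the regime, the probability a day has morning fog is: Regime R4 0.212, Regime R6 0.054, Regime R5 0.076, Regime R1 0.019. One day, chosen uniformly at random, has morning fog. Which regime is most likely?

Regime R4

Compute prior × likelihood for every hypothesis:
  Regime R4: 0.37 × 0.212 = 0.07844
  Regime R6: 0.11 × 0.054 = 0.00594
  Regime R5: 0.32 × 0.076 = 0.02432
  Regime R1: 0.2 × 0.019 = 0.0038
Normalizing constant = 0.1125.
Largest term belongs to Regime R4, so Regime R4 is most probable.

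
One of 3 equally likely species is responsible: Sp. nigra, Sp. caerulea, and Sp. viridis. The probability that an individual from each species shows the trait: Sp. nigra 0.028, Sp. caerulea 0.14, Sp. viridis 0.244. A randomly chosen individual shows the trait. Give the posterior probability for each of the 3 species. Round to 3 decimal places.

With a uniform prior (1/3 each), posterior ∝ likelihood:
  Sp. nigra: 0.028
  Sp. caerulea: 0.14
  Sp. viridis: 0.244
Normalizing constant = 0.412.
P(Sp. nigra | trait) = 0.028/0.412 ≈ 0.068
P(Sp. caerulea | trait) = 0.14/0.412 ≈ 0.340
P(Sp. viridis | trait) = 0.244/0.412 ≈ 0.592

Sp. nigra 0.068, Sp. caerulea 0.340, Sp. viridis 0.592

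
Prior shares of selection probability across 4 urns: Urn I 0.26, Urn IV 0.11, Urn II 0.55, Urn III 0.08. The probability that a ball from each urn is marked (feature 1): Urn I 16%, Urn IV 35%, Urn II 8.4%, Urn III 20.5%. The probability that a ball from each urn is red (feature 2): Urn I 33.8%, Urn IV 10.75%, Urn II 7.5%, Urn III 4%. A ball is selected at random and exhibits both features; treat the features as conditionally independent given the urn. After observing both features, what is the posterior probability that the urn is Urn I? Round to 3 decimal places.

0.630

Compute prior × likelihood for every hypothesis:
  Urn I: 0.26 × 0.16 × 0.338 = 0.0140608
  Urn IV: 0.11 × 0.35 × 0.1075 = 0.00413875
  Urn II: 0.55 × 0.084 × 0.075 = 0.003465
  Urn III: 0.08 × 0.205 × 0.04 = 0.000656
Sum = 0.02232055.
P(Urn I | evidence) = 0.0140608 / 0.02232055 ≈ 0.630.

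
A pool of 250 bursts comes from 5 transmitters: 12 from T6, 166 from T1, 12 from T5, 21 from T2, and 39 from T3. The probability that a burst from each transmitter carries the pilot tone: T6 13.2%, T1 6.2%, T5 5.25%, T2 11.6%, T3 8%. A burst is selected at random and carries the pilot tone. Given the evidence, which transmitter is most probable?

T1

Prior × likelihood for each hypothesis:
  T6: 0.048 × 0.132 = 0.006336
  T1: 0.664 × 0.062 = 0.041168
  T5: 0.048 × 0.0525 = 0.00252
  T2: 0.084 × 0.116 = 0.009744
  T3: 0.156 × 0.08 = 0.01248
Normalizing constant = 0.072248.
Largest term belongs to T1, so T1 is most probable.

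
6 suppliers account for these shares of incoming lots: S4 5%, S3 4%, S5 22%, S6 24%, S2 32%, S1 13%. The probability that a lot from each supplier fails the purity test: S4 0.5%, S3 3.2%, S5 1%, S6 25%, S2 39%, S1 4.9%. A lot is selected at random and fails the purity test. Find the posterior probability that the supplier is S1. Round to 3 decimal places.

0.033

By Bayes' rule, posterior ∝ prior × likelihood:
  S4: 0.05 × 0.005 = 0.00025
  S3: 0.04 × 0.032 = 0.00128
  S5: 0.22 × 0.01 = 0.0022
  S6: 0.24 × 0.25 = 0.06
  S2: 0.32 × 0.39 = 0.1248
  S1: 0.13 × 0.049 = 0.00637
Total = 0.1949.
P(S1 | evidence) = 0.00637 / 0.1949 ≈ 0.033.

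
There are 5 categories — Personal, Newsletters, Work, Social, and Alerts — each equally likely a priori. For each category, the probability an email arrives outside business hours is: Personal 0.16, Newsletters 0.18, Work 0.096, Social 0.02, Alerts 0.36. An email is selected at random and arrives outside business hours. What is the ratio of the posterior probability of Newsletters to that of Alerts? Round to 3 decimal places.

With a uniform prior (1/5 each), posterior ∝ likelihood:
  Personal: 0.16
  Newsletters: 0.18
  Work: 0.096
  Social: 0.02
  Alerts: 0.36
Normalizing constant = 0.816.
The ratio is 0.18 / 0.36 (the normalizer cancels) = 0.500.

0.500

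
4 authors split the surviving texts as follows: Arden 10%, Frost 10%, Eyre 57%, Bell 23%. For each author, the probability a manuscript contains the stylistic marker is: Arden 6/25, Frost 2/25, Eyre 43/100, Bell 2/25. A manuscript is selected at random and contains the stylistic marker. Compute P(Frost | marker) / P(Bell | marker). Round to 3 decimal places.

Prior × likelihood for each hypothesis:
  Arden: 0.1 × 0.24 = 0.024
  Frost: 0.1 × 0.08 = 0.008
  Eyre: 0.57 × 0.43 = 0.2451
  Bell: 0.23 × 0.08 = 0.0184
Total = 0.2955.
The ratio is 0.008 / 0.0184 (the normalizer cancels) = 0.435.

0.435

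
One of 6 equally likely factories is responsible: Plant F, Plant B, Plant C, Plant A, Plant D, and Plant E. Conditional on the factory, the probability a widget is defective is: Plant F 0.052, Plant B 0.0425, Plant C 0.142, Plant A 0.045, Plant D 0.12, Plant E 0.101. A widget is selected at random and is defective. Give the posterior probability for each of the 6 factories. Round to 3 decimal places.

Since the prior is uniform, the posterior is proportional to the likelihood:
  Plant F: 0.052
  Plant B: 0.0425
  Plant C: 0.142
  Plant A: 0.045
  Plant D: 0.12
  Plant E: 0.101
Normalizing constant = 0.5025.
P(Plant F | defective) = 0.052/0.5025 ≈ 0.103
P(Plant B | defective) = 0.0425/0.5025 ≈ 0.085
P(Plant C | defective) = 0.142/0.5025 ≈ 0.283
P(Plant A | defective) = 0.045/0.5025 ≈ 0.090
P(Plant D | defective) = 0.12/0.5025 ≈ 0.239
P(Plant E | defective) = 0.101/0.5025 ≈ 0.201
(Check: 0.103+0.085+0.283+0.090+0.239+0.201 = 1.001.)

Plant F 0.103, Plant B 0.085, Plant C 0.283, Plant A 0.090, Plant D 0.239, Plant E 0.201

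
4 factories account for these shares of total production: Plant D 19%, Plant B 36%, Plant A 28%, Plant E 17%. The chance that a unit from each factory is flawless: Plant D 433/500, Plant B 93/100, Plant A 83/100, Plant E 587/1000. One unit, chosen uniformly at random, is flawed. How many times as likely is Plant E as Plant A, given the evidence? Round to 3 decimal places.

Taking complements, P(flawed | each) = Plant D 0.134, Plant B 0.07, Plant A 0.17, Plant E 0.413.
Compute prior × likelihood for every hypothesis:
  Plant D: 0.19 × 0.134 = 0.02546
  Plant B: 0.36 × 0.07 = 0.0252
  Plant A: 0.28 × 0.17 = 0.0476
  Plant E: 0.17 × 0.413 = 0.07021
Sum = 0.16847.
The ratio is 0.07021 / 0.0476 (the normalizer cancels) = 1.475.

1.475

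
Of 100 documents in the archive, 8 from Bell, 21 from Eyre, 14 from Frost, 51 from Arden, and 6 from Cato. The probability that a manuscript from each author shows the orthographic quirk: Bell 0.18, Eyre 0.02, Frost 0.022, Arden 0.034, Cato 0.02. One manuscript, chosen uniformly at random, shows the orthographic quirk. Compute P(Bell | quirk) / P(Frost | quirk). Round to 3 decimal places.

4.675

Compute prior × likelihood for every hypothesis:
  Bell: 0.08 × 0.18 = 0.0144
  Eyre: 0.21 × 0.02 = 0.0042
  Frost: 0.14 × 0.022 = 0.00308
  Arden: 0.51 × 0.034 = 0.01734
  Cato: 0.06 × 0.02 = 0.0012
Normalizing constant = 0.04022.
The ratio is 0.0144 / 0.00308 (the normalizer cancels) = 4.675.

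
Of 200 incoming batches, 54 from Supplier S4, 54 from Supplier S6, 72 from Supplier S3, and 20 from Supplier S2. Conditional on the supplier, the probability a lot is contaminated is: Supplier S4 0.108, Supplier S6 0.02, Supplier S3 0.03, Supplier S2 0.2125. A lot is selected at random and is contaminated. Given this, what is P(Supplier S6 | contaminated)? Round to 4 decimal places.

Prior × likelihood for each hypothesis:
  Supplier S4: 0.27 × 0.108 = 0.02916
  Supplier S6: 0.27 × 0.02 = 0.0054
  Supplier S3: 0.36 × 0.03 = 0.0108
  Supplier S2: 0.1 × 0.2125 = 0.02125
Total = 0.06661.
P(Supplier S6 | evidence) = 0.0054 / 0.06661 ≈ 0.0811.

0.0811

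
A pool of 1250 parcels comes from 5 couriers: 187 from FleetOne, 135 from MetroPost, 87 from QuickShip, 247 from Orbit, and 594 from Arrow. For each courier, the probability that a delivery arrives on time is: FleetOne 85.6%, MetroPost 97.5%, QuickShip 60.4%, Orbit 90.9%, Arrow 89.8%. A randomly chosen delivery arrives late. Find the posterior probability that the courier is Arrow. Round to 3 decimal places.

0.410

Taking complements, P(late | each) = FleetOne 0.144, MetroPost 0.025, QuickShip 0.396, Orbit 0.091, Arrow 0.102.
By Bayes' rule, posterior ∝ prior × likelihood:
  FleetOne: 0.1496 × 0.144 = 0.0215424
  MetroPost: 0.108 × 0.025 = 0.0027
  QuickShip: 0.0696 × 0.396 = 0.0275616
  Orbit: 0.1976 × 0.091 = 0.0179816
  Arrow: 0.4752 × 0.102 = 0.0484704
Sum = 0.118256.
P(Arrow | evidence) = 0.0484704 / 0.118256 ≈ 0.410.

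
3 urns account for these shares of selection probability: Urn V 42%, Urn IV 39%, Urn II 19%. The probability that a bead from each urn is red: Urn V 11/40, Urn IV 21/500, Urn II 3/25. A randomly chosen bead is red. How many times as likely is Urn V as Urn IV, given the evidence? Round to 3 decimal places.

7.051

By Bayes' rule, posterior ∝ prior × likelihood:
  Urn V: 0.42 × 0.275 = 0.1155
  Urn IV: 0.39 × 0.042 = 0.01638
  Urn II: 0.19 × 0.12 = 0.0228
Total = 0.15468.
The ratio is 0.1155 / 0.01638 (the normalizer cancels) = 7.051.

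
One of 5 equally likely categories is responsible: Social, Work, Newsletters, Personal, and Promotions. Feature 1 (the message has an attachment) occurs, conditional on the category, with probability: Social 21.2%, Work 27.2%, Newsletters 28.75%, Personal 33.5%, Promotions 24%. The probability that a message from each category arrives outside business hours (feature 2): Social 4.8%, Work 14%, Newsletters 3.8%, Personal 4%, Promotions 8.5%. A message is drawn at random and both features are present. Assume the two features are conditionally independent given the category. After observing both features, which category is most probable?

Work

Since the prior is uniform, the posterior is proportional to the likelihood:
  Social: 0.212 × 0.048 = 0.010176
  Work: 0.272 × 0.14 = 0.03808
  Newsletters: 0.2875 × 0.038 = 0.010925
  Personal: 0.335 × 0.04 = 0.0134
  Promotions: 0.24 × 0.085 = 0.0204
Normalizing constant = 0.092981.
Largest term belongs to Work, so Work is most probable.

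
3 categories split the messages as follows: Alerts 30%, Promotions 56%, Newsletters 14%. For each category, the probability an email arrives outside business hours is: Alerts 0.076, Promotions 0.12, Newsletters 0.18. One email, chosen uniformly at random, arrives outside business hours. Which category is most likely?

By Bayes' rule, posterior ∝ prior × likelihood:
  Alerts: 0.3 × 0.076 = 0.0228
  Promotions: 0.56 × 0.12 = 0.0672
  Newsletters: 0.14 × 0.18 = 0.0252
Sum = 0.1152.
Largest term belongs to Promotions, so Promotions is most probable.

Promotions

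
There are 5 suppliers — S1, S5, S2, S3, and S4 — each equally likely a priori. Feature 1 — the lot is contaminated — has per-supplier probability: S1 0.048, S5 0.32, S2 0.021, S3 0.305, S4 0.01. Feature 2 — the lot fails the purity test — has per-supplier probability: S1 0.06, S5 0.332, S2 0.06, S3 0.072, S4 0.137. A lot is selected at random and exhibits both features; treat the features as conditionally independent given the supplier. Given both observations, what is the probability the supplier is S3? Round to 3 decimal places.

0.164

With a uniform prior (1/5 each), posterior ∝ likelihood:
  S1: 0.048 × 0.06 = 0.00288
  S5: 0.32 × 0.332 = 0.10624
  S2: 0.021 × 0.06 = 0.00126
  S3: 0.305 × 0.072 = 0.02196
  S4: 0.01 × 0.137 = 0.00137
Total = 0.13371.
P(S3 | evidence) = 0.02196 / 0.13371 ≈ 0.164.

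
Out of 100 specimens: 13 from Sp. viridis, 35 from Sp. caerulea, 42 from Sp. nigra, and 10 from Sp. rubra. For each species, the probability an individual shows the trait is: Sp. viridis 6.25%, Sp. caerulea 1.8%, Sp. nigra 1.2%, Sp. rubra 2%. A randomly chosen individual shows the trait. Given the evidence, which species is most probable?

Sp. viridis

Compute prior × likelihood for every hypothesis:
  Sp. viridis: 0.13 × 0.0625 = 0.008125
  Sp. caerulea: 0.35 × 0.018 = 0.0063
  Sp. nigra: 0.42 × 0.012 = 0.00504
  Sp. rubra: 0.1 × 0.02 = 0.002
Sum = 0.021465.
Largest term belongs to Sp. viridis, so Sp. viridis is most probable.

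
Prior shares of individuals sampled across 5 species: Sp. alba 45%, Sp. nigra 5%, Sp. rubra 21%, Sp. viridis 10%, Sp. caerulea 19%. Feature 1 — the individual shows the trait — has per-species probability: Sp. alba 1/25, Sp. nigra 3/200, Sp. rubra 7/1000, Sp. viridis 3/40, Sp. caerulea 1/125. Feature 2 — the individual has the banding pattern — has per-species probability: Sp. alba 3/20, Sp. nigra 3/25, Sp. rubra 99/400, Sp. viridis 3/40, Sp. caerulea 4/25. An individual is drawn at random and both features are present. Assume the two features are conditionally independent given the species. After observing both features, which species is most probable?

Compute prior × likelihood for every hypothesis:
  Sp. alba: 0.45 × 0.04 × 0.15 = 0.0027
  Sp. nigra: 0.05 × 0.015 × 0.12 = 0.00009
  Sp. rubra: 0.21 × 0.007 × 0.2475 = 0.000363825
  Sp. viridis: 0.1 × 0.075 × 0.075 = 0.0005625
  Sp. caerulea: 0.19 × 0.008 × 0.16 = 0.0002432
Sum = 0.003959525.
Largest term belongs to Sp. alba, so Sp. alba is most probable.

Sp. alba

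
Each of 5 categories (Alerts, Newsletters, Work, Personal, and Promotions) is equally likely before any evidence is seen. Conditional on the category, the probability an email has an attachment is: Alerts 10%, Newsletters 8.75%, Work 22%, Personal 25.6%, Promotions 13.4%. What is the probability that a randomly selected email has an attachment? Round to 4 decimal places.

0.1595

Since the prior is uniform, the posterior is proportional to the likelihood:
  Alerts: 0.1
  Newsletters: 0.0875
  Work: 0.22
  Personal: 0.256
  Promotions: 0.134
P(attachment) = (1/5) × (0.1 + 0.0875 + 0.22 + 0.256 + 0.134) = 0.7975/5 ≈ 0.1595.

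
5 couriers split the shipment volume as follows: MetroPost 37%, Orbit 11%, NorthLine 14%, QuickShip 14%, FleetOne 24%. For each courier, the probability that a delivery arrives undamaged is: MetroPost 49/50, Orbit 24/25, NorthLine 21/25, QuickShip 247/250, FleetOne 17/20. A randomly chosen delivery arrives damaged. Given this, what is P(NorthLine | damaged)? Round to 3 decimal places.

Taking complements, P(damaged | each) = MetroPost 0.02, Orbit 0.04, NorthLine 0.16, QuickShip 0.012, FleetOne 0.15.
Compute prior × likelihood for every hypothesis:
  MetroPost: 0.37 × 0.02 = 0.0074
  Orbit: 0.11 × 0.04 = 0.0044
  NorthLine: 0.14 × 0.16 = 0.0224
  QuickShip: 0.14 × 0.012 = 0.00168
  FleetOne: 0.24 × 0.15 = 0.036
Sum = 0.07188.
P(NorthLine | evidence) = 0.0224 / 0.07188 ≈ 0.312.

0.312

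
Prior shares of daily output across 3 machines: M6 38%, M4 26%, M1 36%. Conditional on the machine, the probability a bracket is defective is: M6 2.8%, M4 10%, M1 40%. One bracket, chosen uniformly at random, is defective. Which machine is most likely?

By Bayes' rule, posterior ∝ prior × likelihood:
  M6: 0.38 × 0.028 = 0.01064
  M4: 0.26 × 0.1 = 0.026
  M1: 0.36 × 0.4 = 0.144
Sum = 0.18064.
Largest term belongs to M1, so M1 is most probable.

M1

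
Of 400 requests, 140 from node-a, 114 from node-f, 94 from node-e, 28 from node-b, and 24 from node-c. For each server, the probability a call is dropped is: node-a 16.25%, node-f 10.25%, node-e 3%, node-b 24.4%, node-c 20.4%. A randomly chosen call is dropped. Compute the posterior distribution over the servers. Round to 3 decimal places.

node-a 0.464, node-f 0.239, node-e 0.058, node-b 0.139, node-c 0.100

Unnormalized posteriors (prior × likelihood):
  node-a: 0.35 × 0.1625 = 0.056875
  node-f: 0.285 × 0.1025 = 0.0292125
  node-e: 0.235 × 0.03 = 0.00705
  node-b: 0.07 × 0.244 = 0.01708
  node-c: 0.06 × 0.204 = 0.01224
Normalizing constant = 0.1224575.
P(node-a | dropped) = 0.056875/0.1224575 ≈ 0.464
P(node-f | dropped) = 0.0292125/0.1224575 ≈ 0.239
P(node-e | dropped) = 0.00705/0.1224575 ≈ 0.058
P(node-b | dropped) = 0.01708/0.1224575 ≈ 0.139
P(node-c | dropped) = 0.01224/0.1224575 ≈ 0.100
(Check: 0.464+0.239+0.058+0.139+0.100 = 1.000.)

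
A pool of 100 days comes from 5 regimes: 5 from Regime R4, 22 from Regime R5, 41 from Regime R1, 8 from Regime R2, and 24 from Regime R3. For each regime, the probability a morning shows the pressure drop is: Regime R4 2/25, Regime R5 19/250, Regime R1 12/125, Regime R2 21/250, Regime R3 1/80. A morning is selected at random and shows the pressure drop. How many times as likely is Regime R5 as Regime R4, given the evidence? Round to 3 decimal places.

4.180

Unnormalized posteriors (prior × likelihood):
  Regime R4: 0.05 × 0.08 = 0.004
  Regime R5: 0.22 × 0.076 = 0.01672
  Regime R1: 0.41 × 0.096 = 0.03936
  Regime R2: 0.08 × 0.084 = 0.00672
  Regime R3: 0.24 × 0.0125 = 0.003
Sum = 0.0698.
The ratio is 0.01672 / 0.004 (the normalizer cancels) = 4.180.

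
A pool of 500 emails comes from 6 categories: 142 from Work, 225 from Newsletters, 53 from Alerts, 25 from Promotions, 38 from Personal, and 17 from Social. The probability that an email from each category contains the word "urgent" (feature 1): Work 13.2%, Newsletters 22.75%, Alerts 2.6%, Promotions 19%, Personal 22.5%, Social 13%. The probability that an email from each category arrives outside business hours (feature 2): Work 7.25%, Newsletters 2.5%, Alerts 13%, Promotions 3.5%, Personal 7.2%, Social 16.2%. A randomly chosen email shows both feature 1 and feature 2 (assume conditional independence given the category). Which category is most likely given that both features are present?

Work

Prior × likelihood for each hypothesis:
  Work: 0.284 × 0.132 × 0.0725 = 0.00271788
  Newsletters: 0.45 × 0.2275 × 0.025 = 0.002559375
  Alerts: 0.106 × 0.026 × 0.13 = 0.00035828
  Promotions: 0.05 × 0.19 × 0.035 = 0.0003325
  Personal: 0.076 × 0.225 × 0.072 = 0.0012312
  Social: 0.034 × 0.13 × 0.162 = 0.00071604
Total = 0.007915275.
Largest term belongs to Work, so Work is most probable.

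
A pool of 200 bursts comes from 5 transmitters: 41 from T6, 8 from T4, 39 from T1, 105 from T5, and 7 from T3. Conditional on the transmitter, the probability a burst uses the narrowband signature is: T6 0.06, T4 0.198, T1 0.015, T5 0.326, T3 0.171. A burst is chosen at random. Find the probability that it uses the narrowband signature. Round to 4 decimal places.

By Bayes' rule, posterior ∝ prior × likelihood:
  T6: 0.205 × 0.06 = 0.0123
  T4: 0.04 × 0.198 = 0.00792
  T1: 0.195 × 0.015 = 0.002925
  T5: 0.525 × 0.326 = 0.17115
  T3: 0.035 × 0.171 = 0.005985
P(narrowband) = 0.0123 + 0.00792 + 0.002925 + 0.17115 + 0.005985 = 0.20028 → 0.2003.

0.2003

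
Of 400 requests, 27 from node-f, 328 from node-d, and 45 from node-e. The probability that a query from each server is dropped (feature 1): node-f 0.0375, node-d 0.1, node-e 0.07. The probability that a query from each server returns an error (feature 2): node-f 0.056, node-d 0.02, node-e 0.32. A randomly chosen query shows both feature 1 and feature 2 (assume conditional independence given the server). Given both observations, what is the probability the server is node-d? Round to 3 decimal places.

0.381

Unnormalized posteriors (prior × likelihood):
  node-f: 0.0675 × 0.0375 × 0.056 = 0.00014175
  node-d: 0.82 × 0.1 × 0.02 = 0.00164
  node-e: 0.1125 × 0.07 × 0.32 = 0.00252
Sum = 0.00430175.
P(node-d | evidence) = 0.00164 / 0.00430175 ≈ 0.381.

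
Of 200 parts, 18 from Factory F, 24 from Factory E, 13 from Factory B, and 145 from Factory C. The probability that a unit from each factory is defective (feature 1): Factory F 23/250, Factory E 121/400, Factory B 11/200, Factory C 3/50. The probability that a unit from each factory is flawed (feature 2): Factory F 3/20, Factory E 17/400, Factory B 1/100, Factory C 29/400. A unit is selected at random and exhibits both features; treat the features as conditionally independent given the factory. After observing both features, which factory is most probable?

Factory C

By Bayes' rule, posterior ∝ prior × likelihood:
  Factory F: 0.09 × 0.092 × 0.15 = 0.001242
  Factory E: 0.12 × 0.3025 × 0.0425 = 0.00154275
  Factory B: 0.065 × 0.055 × 0.01 = 0.00003575
  Factory C: 0.725 × 0.06 × 0.0725 = 0.00315375
Total = 0.00597425.
Largest term belongs to Factory C, so Factory C is most probable.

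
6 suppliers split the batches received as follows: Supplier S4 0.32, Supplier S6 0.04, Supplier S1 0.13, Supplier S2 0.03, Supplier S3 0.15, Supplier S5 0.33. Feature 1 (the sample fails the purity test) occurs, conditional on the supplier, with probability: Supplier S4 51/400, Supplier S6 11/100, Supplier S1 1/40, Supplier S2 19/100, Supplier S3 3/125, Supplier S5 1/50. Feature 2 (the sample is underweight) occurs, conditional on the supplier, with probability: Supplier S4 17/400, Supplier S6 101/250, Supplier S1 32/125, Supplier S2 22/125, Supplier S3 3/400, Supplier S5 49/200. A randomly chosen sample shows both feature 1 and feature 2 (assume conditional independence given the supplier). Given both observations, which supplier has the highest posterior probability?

Supplier S6

By Bayes' rule, posterior ∝ prior × likelihood:
  Supplier S4: 0.32 × 0.1275 × 0.0425 = 0.001734
  Supplier S6: 0.04 × 0.11 × 0.404 = 0.0017776
  Supplier S1: 0.13 × 0.025 × 0.256 = 0.000832
  Supplier S2: 0.03 × 0.19 × 0.176 = 0.0010032
  Supplier S3: 0.15 × 0.024 × 0.0075 = 0.000027
  Supplier S5: 0.33 × 0.02 × 0.245 = 0.001617
Normalizing constant = 0.0069908.
Largest term belongs to Supplier S6, so Supplier S6 is most probable.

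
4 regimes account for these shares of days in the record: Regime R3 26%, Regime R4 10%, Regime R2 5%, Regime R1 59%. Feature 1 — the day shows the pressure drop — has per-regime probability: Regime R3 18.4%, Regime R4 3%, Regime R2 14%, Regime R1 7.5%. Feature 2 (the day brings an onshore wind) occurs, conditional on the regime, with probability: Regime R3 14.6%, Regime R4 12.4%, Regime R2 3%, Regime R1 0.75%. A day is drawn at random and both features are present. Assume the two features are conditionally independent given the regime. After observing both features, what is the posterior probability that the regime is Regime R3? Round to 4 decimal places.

Prior × likelihood for each hypothesis:
  Regime R3: 0.26 × 0.184 × 0.146 = 0.00698464
  Regime R4: 0.1 × 0.03 × 0.124 = 0.000372
  Regime R2: 0.05 × 0.14 × 0.03 = 0.00021
  Regime R1: 0.59 × 0.075 × 0.0075 = 0.000331875
Total = 0.007898515.
P(Regime R3 | evidence) = 0.00698464 / 0.007898515 ≈ 0.8843.

0.8843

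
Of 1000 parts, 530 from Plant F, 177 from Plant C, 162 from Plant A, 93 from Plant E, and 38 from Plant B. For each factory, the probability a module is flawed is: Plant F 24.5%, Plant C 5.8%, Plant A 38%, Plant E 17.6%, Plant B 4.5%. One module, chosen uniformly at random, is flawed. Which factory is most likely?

Compute prior × likelihood for every hypothesis:
  Plant F: 0.53 × 0.245 = 0.12985
  Plant C: 0.177 × 0.058 = 0.010266
  Plant A: 0.162 × 0.38 = 0.06156
  Plant E: 0.093 × 0.176 = 0.016368
  Plant B: 0.038 × 0.045 = 0.00171
Normalizing constant = 0.219754.
Largest term belongs to Plant F, so Plant F is most probable.

Plant F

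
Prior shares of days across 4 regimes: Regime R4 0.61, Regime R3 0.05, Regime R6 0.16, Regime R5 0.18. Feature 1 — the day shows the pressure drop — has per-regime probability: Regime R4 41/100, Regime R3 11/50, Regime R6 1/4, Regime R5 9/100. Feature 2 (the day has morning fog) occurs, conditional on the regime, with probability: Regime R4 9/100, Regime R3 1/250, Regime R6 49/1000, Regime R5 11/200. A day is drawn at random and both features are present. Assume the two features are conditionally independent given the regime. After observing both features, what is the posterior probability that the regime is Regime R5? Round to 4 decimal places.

0.0351

Unnormalized posteriors (prior × likelihood):
  Regime R4: 0.61 × 0.41 × 0.09 = 0.022509
  Regime R3: 0.05 × 0.22 × 0.004 = 0.000044
  Regime R6: 0.16 × 0.25 × 0.049 = 0.00196
  Regime R5: 0.18 × 0.09 × 0.055 = 0.000891
Sum = 0.025404.
P(Regime R5 | evidence) = 0.000891 / 0.025404 ≈ 0.0351.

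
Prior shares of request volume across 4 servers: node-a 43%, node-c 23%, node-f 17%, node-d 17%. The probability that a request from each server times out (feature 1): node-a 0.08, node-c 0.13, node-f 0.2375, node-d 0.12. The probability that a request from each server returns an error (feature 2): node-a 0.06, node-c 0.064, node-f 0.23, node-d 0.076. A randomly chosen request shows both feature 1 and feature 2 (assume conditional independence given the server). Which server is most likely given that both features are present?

node-f

Unnormalized posteriors (prior × likelihood):
  node-a: 0.43 × 0.08 × 0.06 = 0.002064
  node-c: 0.23 × 0.13 × 0.064 = 0.0019136
  node-f: 0.17 × 0.2375 × 0.23 = 0.00928625
  node-d: 0.17 × 0.12 × 0.076 = 0.0015504
Sum = 0.01481425.
Largest term belongs to node-f, so node-f is most probable.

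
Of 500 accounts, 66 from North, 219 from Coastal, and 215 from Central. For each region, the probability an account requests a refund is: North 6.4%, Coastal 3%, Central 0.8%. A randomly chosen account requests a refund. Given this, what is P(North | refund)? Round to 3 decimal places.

Prior × likelihood for each hypothesis:
  North: 0.132 × 0.064 = 0.008448
  Coastal: 0.438 × 0.03 = 0.01314
  Central: 0.43 × 0.008 = 0.00344
Total = 0.025028.
P(North | evidence) = 0.008448 / 0.025028 ≈ 0.338.

0.338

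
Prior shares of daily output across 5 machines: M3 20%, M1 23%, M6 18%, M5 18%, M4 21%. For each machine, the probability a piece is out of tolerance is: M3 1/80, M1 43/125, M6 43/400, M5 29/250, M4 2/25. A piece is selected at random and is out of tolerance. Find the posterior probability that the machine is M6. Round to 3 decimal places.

Unnormalized posteriors (prior × likelihood):
  M3: 0.2 × 0.0125 = 0.0025
  M1: 0.23 × 0.344 = 0.07912
  M6: 0.18 × 0.1075 = 0.01935
  M5: 0.18 × 0.116 = 0.02088
  M4: 0.21 × 0.08 = 0.0168
Normalizing constant = 0.13865.
P(M6 | evidence) = 0.01935 / 0.13865 ≈ 0.140.

0.140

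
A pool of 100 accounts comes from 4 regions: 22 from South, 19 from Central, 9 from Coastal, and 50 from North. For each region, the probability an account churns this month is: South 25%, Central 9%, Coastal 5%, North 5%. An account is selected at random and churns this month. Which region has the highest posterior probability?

South

Prior × likelihood for each hypothesis:
  South: 0.22 × 0.25 = 0.055
  Central: 0.19 × 0.09 = 0.0171
  Coastal: 0.09 × 0.05 = 0.0045
  North: 0.5 × 0.05 = 0.025
Total = 0.1016.
Largest term belongs to South, so South is most probable.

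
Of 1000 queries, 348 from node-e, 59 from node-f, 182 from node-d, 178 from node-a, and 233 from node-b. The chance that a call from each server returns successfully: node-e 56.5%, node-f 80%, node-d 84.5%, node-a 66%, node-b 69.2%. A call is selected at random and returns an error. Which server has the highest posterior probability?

node-e

Taking complements, P(error | each) = node-e 0.435, node-f 0.2, node-d 0.155, node-a 0.34, node-b 0.308.
Prior × likelihood for each hypothesis:
  node-e: 0.348 × 0.435 = 0.15138
  node-f: 0.059 × 0.2 = 0.0118
  node-d: 0.182 × 0.155 = 0.02821
  node-a: 0.178 × 0.34 = 0.06052
  node-b: 0.233 × 0.308 = 0.071764
Normalizing constant = 0.323674.
Largest term belongs to node-e, so node-e is most probable.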